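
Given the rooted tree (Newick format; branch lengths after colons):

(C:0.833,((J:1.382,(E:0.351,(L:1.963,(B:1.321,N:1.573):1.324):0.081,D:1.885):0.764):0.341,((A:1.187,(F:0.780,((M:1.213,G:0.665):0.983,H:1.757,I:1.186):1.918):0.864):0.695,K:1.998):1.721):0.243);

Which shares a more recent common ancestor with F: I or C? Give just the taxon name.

I

The MRCA of F and I subtends (F,((M,G),H,I)) (5 taxa).
The MRCA of F and C is the root, subtending the entire tree (14 taxa).
The first is nested inside the second, so F shares a more recent common ancestor with I.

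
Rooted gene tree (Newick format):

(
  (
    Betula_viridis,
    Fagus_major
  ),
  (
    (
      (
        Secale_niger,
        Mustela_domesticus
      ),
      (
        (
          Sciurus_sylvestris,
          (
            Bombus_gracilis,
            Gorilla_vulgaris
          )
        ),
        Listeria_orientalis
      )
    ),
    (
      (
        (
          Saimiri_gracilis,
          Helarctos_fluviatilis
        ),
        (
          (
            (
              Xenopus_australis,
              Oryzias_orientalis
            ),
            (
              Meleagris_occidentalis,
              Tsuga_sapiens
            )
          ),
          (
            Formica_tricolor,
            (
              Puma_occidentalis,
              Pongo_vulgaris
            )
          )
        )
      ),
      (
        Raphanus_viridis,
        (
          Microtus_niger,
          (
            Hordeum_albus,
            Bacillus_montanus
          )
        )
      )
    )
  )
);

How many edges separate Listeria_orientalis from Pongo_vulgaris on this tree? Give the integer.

9

The MRCA of Listeria_orientalis and Pongo_vulgaris is the node subtending (((Secale_niger,Mustela_domesticus),((Sciurus_sylvestris,(Bombus_gracilis,Gorilla_vulgaris)),Listeria_orientalis)),(((Saimiri_gracilis,Helarctos_fluviatilis),(((Xenopus_australis,Oryzias_orientalis),(Meleagris_occidentalis,Tsuga_sapiens)),(Formica_tricolor,(Puma_occidentalis,Pongo_vulgaris)))),(Raphanus_viridis,(Microtus_niger,(Hordeum_albus,Bacillus_montanus))))).
From Listeria_orientalis up to that node: 3 branches. From Pongo_vulgaris up to the same node: 6 branches. Total: 3 + 6 = 9.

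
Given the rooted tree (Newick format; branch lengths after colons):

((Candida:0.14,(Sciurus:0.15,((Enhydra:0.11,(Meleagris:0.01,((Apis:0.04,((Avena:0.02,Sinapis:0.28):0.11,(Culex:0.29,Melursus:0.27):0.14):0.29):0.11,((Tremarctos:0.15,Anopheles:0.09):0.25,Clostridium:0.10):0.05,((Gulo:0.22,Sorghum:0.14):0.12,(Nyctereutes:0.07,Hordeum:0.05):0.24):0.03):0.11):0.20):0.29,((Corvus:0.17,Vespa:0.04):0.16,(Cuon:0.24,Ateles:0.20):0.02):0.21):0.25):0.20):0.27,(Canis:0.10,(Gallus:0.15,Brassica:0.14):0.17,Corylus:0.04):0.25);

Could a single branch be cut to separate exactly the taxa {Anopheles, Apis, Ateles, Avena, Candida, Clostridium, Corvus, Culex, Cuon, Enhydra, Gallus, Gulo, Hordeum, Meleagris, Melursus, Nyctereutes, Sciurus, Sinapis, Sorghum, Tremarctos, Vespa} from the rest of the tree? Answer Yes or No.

No

The MRCA of the listed taxa is the root, so the smallest clade containing them is the whole tree.
That clade also contains Brassica, Canis, Corylus, which are not in the proposed group, so the group is not monophyletic.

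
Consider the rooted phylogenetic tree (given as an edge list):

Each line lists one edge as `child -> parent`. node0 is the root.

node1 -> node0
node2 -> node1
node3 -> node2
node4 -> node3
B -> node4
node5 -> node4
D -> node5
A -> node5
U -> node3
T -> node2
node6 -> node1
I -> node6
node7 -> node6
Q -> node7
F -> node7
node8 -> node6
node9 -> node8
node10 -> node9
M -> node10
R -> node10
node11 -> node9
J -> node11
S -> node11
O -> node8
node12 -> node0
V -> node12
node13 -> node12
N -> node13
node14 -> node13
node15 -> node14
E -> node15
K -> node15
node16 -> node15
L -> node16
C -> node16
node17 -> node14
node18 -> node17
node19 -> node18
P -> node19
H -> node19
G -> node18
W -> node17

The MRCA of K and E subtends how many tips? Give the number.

The MRCA of K and E is the node subtending (E,K,(L,C)).
That clade contains 4 terminal taxa: C, E, K, L.

4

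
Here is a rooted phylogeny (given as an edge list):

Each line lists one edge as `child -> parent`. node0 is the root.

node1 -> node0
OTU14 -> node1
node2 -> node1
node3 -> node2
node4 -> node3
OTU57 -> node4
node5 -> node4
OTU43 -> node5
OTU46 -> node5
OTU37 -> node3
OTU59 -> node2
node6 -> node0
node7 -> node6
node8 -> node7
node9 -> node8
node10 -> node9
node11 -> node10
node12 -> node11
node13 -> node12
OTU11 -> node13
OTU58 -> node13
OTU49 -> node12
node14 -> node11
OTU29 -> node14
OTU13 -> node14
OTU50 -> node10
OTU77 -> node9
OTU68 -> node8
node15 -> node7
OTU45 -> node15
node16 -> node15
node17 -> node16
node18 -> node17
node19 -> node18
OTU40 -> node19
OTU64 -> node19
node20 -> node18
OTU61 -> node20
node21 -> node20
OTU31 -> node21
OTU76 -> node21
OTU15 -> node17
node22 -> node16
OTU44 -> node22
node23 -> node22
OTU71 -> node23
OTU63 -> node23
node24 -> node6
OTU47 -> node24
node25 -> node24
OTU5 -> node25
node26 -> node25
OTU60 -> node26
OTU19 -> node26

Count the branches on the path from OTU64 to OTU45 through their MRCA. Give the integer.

6

The MRCA of OTU64 and OTU45 is the node subtending (OTU45,((((OTU40,OTU64),(OTU61,(OTU31,OTU76))),OTU15),(OTU44,(OTU71,OTU63)))).
From OTU64 up to that node: 5 branches. From OTU45 up to the same node: 1 branch. Total: 5 + 1 = 6.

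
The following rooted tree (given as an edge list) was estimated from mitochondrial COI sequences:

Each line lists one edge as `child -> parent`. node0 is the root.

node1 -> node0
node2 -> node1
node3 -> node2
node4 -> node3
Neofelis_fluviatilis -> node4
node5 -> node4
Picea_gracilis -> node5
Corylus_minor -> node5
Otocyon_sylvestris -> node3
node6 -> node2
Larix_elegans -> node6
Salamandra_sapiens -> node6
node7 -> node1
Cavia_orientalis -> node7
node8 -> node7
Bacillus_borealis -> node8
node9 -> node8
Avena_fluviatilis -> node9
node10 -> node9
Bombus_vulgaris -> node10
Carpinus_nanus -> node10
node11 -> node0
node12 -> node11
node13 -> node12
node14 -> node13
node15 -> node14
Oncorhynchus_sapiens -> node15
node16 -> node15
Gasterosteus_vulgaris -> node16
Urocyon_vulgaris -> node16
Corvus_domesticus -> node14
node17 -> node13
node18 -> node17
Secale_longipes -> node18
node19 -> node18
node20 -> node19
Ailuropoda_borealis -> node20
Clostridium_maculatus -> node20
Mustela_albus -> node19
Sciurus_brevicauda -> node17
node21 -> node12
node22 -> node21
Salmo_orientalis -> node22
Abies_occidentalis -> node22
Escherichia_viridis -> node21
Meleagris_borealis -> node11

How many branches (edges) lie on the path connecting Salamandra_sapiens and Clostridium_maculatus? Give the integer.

12

The MRCA of Salamandra_sapiens and Clostridium_maculatus is the root of the tree.
From Salamandra_sapiens up to that node: 4 branches. From Clostridium_maculatus up to the same node: 8 branches. Total: 4 + 8 = 12.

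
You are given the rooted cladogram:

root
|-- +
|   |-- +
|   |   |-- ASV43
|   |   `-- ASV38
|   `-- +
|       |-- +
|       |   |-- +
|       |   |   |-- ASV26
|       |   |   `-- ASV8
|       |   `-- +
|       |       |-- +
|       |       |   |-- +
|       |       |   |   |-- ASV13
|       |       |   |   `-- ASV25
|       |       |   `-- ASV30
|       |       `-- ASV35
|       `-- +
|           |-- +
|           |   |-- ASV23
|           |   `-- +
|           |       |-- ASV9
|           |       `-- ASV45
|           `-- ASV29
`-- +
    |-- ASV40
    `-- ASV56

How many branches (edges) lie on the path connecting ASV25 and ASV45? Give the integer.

9

The MRCA of ASV25 and ASV45 is the node subtending (((ASV26,ASV8),(((ASV13,ASV25),ASV30),ASV35)),((ASV23,(ASV9,ASV45)),ASV29)).
From ASV25 up to that node: 5 branches. From ASV45 up to the same node: 4 branches. Total: 5 + 4 = 9.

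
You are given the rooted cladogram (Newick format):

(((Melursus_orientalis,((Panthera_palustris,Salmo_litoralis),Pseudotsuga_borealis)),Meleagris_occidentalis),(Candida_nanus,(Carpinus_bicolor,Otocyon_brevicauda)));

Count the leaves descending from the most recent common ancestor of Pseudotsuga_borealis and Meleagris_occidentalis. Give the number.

The MRCA of Pseudotsuga_borealis and Meleagris_occidentalis is the node subtending ((Melursus_orientalis,((Panthera_palustris,Salmo_litoralis),Pseudotsuga_borealis)),Meleagris_occidentalis).
That clade contains 5 terminal taxa: Meleagris_occidentalis, Melursus_orientalis, Panthera_palustris, Pseudotsuga_borealis, Salmo_litoralis.

5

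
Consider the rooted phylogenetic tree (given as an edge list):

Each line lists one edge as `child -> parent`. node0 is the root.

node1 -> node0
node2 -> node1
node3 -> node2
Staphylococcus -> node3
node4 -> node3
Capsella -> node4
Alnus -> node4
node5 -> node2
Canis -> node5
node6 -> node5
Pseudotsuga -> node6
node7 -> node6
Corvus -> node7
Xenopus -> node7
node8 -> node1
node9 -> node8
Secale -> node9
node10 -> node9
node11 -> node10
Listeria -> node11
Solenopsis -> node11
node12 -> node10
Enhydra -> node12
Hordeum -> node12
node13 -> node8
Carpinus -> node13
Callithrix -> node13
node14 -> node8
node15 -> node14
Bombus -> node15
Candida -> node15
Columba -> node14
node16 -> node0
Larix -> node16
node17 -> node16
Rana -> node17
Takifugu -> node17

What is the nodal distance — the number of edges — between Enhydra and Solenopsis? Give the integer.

4

The MRCA of Enhydra and Solenopsis is the node subtending ((Listeria,Solenopsis),(Enhydra,Hordeum)).
From Enhydra up to that node: 2 branches. From Solenopsis up to the same node: 2 branches. Total: 2 + 2 = 4.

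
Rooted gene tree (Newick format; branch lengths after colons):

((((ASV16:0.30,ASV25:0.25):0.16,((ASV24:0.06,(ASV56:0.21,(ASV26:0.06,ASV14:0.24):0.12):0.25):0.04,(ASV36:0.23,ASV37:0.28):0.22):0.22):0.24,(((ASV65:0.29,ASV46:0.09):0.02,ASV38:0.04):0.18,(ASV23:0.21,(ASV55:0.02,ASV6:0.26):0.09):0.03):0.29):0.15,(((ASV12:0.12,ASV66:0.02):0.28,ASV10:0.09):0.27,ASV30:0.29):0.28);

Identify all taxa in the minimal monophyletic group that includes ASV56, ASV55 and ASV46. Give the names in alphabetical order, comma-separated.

ASV14, ASV16, ASV23, ASV24, ASV25, ASV26, ASV36, ASV37, ASV38, ASV46, ASV55, ASV56, ASV6, ASV65

Tracing ASV56: it sits inside (ASV56,(ASV26,ASV14)).
Tracing ASV55: it sits inside (ASV55,ASV6).
Tracing ASV46: it sits inside (ASV65,ASV46).
The smallest clade enclosing all 3 is (((ASV16,ASV25),((ASV24,(ASV56,(ASV26,ASV14))),(ASV36,ASV37))),(((ASV65,ASV46),ASV38),(ASV23,(ASV55,ASV6)))); the answer is its 14 terminal taxa in alphabetical order.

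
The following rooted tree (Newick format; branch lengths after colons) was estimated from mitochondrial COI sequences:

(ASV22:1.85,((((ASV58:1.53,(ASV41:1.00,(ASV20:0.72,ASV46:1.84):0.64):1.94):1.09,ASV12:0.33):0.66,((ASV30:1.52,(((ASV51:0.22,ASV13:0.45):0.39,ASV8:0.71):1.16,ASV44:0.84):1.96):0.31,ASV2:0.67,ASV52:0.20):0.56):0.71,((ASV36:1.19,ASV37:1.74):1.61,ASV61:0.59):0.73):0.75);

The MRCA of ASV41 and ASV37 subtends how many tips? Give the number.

The MRCA of ASV41 and ASV37 is the node subtending ((((ASV58,(ASV41,(ASV20,ASV46))),ASV12),((ASV30,(((ASV51,ASV13),ASV8),ASV44)),ASV2,ASV52)),((ASV36,ASV37),ASV61)).
That clade contains 15 terminal taxa: ASV12, ASV13, ASV2, ASV20, ASV30, ASV36, ASV37, ASV41, ASV44, ASV46, ASV51, ASV52, ASV58, ASV61, ASV8.

15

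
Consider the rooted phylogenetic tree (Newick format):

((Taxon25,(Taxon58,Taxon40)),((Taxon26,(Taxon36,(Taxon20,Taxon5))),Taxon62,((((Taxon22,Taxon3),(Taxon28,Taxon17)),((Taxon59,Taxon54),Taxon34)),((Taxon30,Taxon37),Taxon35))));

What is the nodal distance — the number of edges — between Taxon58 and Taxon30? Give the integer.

8

The MRCA of Taxon58 and Taxon30 is the root of the tree.
From Taxon58 up to that node: 3 branches. From Taxon30 up to the same node: 5 branches. Total: 3 + 5 = 8.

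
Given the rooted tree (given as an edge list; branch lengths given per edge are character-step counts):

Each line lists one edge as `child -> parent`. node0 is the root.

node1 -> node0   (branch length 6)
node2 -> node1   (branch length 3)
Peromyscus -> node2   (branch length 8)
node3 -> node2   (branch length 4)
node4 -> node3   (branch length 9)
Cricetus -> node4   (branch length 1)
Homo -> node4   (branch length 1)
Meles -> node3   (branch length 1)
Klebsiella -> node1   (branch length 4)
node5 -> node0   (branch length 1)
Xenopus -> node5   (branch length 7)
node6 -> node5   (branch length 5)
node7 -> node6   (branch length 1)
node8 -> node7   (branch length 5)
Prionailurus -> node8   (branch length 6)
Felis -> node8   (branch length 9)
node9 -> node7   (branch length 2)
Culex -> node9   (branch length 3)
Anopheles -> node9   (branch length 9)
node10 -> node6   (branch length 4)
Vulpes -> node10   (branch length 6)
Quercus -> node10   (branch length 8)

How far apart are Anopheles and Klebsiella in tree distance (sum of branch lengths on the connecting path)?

The path runs Anopheles → … → MRCA → … → Klebsiella; the MRCA is the root of the tree.
Branch lengths along that path: 9 + 2 + 1 + 5 + 1 + 6 + 4 = 28.

28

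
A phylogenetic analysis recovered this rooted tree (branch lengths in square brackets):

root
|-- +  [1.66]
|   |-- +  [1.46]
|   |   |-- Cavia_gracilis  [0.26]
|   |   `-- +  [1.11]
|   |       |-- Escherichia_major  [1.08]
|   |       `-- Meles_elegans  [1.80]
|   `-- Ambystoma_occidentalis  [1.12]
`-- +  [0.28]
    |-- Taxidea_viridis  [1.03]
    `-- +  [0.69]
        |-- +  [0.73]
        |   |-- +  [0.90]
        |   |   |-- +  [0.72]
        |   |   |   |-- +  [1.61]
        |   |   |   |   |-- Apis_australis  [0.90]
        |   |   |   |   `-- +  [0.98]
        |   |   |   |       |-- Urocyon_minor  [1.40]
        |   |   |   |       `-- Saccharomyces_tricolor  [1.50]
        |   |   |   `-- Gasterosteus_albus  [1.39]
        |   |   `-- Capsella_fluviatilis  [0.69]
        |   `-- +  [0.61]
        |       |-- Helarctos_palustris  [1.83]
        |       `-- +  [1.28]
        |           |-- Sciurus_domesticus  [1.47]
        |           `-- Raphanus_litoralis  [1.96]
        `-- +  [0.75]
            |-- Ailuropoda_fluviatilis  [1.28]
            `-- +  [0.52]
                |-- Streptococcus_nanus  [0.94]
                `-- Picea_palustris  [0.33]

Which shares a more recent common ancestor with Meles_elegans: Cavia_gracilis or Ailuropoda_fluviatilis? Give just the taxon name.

Cavia_gracilis

The MRCA of Meles_elegans and Cavia_gracilis subtends (Cavia_gracilis,(Escherichia_major,Meles_elegans)) (3 taxa).
The MRCA of Meles_elegans and Ailuropoda_fluviatilis is the root, subtending the entire tree (16 taxa).
The first is nested inside the second, so Meles_elegans shares a more recent common ancestor with Cavia_gracilis.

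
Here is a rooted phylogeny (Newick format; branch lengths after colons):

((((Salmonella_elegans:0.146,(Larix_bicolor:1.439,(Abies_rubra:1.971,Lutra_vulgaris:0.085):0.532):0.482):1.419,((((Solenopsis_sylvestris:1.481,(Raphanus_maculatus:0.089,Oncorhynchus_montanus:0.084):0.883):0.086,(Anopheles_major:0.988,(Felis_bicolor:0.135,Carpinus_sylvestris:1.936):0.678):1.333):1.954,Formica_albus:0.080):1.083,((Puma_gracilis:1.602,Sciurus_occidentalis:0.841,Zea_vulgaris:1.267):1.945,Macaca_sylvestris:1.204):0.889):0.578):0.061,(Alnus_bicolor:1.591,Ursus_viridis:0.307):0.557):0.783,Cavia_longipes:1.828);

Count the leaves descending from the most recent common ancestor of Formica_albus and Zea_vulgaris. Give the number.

The MRCA of Formica_albus and Zea_vulgaris is the node subtending ((((Solenopsis_sylvestris,(Raphanus_maculatus,Oncorhynchus_montanus)),(Anopheles_major,(Felis_bicolor,Carpinus_sylvestris))),Formica_albus),((Puma_gracilis,Sciurus_occidentalis,Zea_vulgaris),Macaca_sylvestris)).
That clade contains 11 terminal taxa: Anopheles_major, Carpinus_sylvestris, Felis_bicolor, Formica_albus, Macaca_sylvestris, Oncorhynchus_montanus, Puma_gracilis, Raphanus_maculatus, Sciurus_occidentalis, Solenopsis_sylvestris, Zea_vulgaris.

11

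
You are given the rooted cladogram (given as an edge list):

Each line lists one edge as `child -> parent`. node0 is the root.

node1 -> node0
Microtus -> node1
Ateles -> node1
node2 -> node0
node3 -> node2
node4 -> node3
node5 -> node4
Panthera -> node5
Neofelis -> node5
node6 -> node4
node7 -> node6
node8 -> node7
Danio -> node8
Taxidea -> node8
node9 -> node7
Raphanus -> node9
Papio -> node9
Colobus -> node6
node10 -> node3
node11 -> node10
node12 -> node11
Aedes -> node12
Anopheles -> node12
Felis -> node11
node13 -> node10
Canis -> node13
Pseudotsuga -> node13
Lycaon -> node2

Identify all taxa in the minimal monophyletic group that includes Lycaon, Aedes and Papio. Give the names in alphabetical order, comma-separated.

Aedes, Anopheles, Canis, Colobus, Danio, Felis, Lycaon, Neofelis, Panthera, Papio, Pseudotsuga, Raphanus, Taxidea

Tracing Lycaon: it sits inside ((((Panthera,Neofelis),(((Danio,Taxidea),(Raphanus,Papio)),Colobus)),(((Aedes,Anopheles),Felis),(Canis,Pseudotsuga))),Lycaon).
Tracing Aedes: it sits inside (Aedes,Anopheles).
Tracing Papio: it sits inside (Raphanus,Papio).
The smallest clade enclosing all 3 is ((((Panthera,Neofelis),(((Danio,Taxidea),(Raphanus,Papio)),Colobus)),(((Aedes,Anopheles),Felis),(Canis,Pseudotsuga))),Lycaon); the answer is its 13 terminal taxa in alphabetical order.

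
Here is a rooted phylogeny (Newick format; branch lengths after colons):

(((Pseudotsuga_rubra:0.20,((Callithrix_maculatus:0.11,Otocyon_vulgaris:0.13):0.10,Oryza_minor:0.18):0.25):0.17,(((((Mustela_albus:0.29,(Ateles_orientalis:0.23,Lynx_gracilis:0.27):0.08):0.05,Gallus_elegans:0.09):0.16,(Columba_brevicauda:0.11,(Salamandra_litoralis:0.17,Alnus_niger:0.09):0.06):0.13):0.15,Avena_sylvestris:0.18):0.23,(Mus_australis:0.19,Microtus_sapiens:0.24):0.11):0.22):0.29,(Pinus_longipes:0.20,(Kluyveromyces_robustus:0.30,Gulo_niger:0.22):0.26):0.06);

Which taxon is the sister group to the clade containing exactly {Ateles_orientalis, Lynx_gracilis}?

Mustela_albus

The clade containing exactly {Ateles_orientalis, Lynx_gracilis} attaches to the tree at the node subtending (Mustela_albus,(Ateles_orientalis,Lynx_gracilis)).
The other lineage descending from that same node — the sister group — is the single tip Mustela_albus.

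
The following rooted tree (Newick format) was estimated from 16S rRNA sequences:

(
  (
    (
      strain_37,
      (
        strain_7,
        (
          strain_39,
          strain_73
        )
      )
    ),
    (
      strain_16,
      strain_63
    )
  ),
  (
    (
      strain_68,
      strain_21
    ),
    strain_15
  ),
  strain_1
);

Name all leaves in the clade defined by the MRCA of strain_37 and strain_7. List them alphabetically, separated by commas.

strain_37, strain_39, strain_7, strain_73

Tracing strain_37: it sits inside (strain_37,(strain_7,(strain_39,strain_73))).
Tracing strain_7: it sits inside (strain_7,(strain_39,strain_73)).
The smallest clade enclosing both is (strain_37,(strain_7,(strain_39,strain_73))); the answer is its 4 terminal taxa in alphabetical order.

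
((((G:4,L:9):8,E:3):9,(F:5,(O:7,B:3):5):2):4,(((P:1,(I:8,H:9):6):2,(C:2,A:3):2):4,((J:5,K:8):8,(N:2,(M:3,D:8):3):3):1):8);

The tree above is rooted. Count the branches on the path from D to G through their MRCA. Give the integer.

The MRCA of D and G is the root of the tree.
From D up to that node: 5 branches. From G up to the same node: 4 branches. Total: 5 + 4 = 9.

9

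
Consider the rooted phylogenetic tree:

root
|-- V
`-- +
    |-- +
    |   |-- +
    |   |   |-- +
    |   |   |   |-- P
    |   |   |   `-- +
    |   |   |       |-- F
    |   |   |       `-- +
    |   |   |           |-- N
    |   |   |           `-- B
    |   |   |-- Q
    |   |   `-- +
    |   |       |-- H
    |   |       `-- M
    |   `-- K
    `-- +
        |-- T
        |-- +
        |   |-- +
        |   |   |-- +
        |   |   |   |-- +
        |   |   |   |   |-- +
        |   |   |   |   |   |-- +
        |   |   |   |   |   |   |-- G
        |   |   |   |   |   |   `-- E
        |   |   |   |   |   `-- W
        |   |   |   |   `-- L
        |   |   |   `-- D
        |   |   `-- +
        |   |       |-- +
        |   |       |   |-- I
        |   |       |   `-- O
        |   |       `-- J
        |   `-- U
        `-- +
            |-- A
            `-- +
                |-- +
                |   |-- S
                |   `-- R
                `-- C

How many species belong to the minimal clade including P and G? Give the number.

The MRCA of P and G is the node subtending ((((P,(F,(N,B))),Q,(H,M)),K),(T,((((((G,E),W),L),D),((I,O),J)),U),(A,((S,R),C)))).
That clade contains 22 terminal taxa: A, B, C, D, E, F, G, H, I, J, K, L, M, N, O, P, Q, R, S, T, U, W.

22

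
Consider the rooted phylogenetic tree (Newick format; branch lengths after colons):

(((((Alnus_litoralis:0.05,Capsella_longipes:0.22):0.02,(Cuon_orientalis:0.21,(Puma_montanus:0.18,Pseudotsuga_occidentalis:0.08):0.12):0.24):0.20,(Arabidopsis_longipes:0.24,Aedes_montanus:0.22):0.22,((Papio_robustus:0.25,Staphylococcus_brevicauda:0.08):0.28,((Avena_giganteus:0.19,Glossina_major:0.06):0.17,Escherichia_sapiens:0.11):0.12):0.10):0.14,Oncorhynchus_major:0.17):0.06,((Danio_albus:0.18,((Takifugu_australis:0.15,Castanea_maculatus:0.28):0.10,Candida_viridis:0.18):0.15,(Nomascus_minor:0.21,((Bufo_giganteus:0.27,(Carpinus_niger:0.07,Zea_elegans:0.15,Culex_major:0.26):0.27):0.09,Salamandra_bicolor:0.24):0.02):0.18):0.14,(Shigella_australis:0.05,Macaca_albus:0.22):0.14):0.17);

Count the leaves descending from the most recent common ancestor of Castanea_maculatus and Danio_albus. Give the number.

10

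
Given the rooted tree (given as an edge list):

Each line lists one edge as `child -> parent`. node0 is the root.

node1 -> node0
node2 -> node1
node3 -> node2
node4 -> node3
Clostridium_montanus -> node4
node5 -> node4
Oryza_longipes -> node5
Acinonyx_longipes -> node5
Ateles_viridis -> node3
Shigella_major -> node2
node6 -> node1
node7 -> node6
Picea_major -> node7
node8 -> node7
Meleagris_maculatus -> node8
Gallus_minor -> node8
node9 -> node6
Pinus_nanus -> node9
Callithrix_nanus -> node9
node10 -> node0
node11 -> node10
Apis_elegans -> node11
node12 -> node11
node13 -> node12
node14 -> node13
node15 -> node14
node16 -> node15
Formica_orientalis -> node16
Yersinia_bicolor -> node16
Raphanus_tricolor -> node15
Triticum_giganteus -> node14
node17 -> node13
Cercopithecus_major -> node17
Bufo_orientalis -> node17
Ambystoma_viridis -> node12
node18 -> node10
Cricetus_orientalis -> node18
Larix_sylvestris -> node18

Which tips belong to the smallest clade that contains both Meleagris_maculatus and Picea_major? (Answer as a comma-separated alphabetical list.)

Tracing Meleagris_maculatus: it sits inside (Meleagris_maculatus,Gallus_minor).
Tracing Picea_major: it sits inside (Picea_major,(Meleagris_maculatus,Gallus_minor)).
The smallest clade enclosing both is (Picea_major,(Meleagris_maculatus,Gallus_minor)); the answer is its 3 terminal taxa in alphabetical order.

Gallus_minor, Meleagris_maculatus, Picea_major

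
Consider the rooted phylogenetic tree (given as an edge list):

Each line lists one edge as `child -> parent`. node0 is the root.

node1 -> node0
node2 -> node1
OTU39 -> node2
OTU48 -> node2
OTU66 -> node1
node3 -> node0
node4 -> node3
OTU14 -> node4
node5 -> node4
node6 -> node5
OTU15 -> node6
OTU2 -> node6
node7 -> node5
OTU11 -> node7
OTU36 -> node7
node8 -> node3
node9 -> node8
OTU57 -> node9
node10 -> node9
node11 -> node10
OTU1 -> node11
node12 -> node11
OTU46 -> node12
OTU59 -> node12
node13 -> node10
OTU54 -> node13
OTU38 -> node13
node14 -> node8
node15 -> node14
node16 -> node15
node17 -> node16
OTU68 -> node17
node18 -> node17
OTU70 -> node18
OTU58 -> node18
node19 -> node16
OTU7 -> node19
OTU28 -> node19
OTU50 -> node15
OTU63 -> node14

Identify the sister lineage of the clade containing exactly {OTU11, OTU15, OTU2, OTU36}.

The clade containing exactly {OTU11, OTU15, OTU2, OTU36} attaches to the tree at the node subtending (OTU14,((OTU15,OTU2),(OTU11,OTU36))).
The other lineage descending from that same node — the sister group — is the single tip OTU14.

OTU14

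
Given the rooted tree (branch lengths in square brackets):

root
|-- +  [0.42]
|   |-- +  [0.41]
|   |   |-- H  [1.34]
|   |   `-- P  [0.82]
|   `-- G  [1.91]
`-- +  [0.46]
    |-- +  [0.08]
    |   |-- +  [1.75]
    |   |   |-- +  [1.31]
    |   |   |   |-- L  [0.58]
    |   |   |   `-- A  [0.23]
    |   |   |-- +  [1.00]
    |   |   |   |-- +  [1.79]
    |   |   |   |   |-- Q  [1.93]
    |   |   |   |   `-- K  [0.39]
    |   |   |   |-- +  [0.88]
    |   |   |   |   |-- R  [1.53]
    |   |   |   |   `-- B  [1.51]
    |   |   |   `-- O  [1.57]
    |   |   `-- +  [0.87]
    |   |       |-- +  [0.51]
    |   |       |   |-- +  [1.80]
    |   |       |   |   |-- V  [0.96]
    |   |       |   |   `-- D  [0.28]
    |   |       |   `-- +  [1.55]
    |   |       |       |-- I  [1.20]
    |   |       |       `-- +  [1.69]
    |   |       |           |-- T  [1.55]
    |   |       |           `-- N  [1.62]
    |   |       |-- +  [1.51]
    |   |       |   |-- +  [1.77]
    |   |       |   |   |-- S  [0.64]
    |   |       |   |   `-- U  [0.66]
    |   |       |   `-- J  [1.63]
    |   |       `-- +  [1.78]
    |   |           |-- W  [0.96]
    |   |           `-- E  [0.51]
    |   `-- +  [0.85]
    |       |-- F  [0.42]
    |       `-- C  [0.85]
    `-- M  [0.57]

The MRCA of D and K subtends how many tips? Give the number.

17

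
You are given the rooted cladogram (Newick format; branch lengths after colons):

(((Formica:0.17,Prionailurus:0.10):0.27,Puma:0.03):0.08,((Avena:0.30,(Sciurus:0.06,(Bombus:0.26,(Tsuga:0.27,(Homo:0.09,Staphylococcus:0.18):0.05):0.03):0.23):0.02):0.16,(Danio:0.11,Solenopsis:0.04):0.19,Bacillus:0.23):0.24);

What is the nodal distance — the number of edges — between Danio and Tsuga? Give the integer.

7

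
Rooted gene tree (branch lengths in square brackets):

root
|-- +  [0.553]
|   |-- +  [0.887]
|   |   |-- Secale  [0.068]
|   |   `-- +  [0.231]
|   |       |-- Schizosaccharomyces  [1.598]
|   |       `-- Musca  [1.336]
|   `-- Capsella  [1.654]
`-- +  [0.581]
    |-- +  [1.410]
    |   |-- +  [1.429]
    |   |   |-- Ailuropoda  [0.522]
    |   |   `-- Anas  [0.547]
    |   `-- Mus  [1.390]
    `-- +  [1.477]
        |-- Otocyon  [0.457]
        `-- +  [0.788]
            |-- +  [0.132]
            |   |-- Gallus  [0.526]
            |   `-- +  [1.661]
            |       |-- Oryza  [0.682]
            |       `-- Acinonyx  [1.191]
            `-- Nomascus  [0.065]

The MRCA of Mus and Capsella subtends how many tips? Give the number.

The MRCA of Mus and Capsella is the root, so the clade is the entire tree.
That clade contains 12 terminal taxa: Acinonyx, Ailuropoda, Anas, Capsella, Gallus, Mus, Musca, Nomascus, Oryza, Otocyon, Schizosaccharomyces, Secale.

12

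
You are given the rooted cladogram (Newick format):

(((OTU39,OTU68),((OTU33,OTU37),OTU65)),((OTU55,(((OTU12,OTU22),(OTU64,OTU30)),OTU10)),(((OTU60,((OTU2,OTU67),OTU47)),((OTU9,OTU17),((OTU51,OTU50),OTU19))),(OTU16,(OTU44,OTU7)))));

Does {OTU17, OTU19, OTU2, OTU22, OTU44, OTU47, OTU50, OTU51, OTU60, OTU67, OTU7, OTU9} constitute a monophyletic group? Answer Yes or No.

The MRCA of the listed taxa subtends ((OTU55,(((OTU12,OTU22),(OTU64,OTU30)),OTU10)),(((OTU60,((OTU2,OTU67),OTU47)),((OTU9,OTU17),((OTU51,OTU50),OTU19))),(OTU16,(OTU44,OTU7)))).
That clade also contains OTU10, OTU12, OTU16, OTU30, OTU55, OTU64, which are not in the proposed group, so the group is not monophyletic.

No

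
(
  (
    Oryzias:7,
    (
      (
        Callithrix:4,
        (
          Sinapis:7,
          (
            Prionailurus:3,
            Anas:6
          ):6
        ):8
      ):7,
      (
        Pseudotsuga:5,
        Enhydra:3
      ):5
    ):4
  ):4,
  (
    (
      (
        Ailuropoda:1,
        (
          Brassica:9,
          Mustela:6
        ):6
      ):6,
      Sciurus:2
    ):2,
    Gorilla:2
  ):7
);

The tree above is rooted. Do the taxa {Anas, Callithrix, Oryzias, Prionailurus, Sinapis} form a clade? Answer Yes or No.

The MRCA of the listed taxa subtends (Oryzias,((Callithrix,(Sinapis,(Prionailurus,Anas))),(Pseudotsuga,Enhydra))).
That clade also contains Enhydra, Pseudotsuga, which are not in the proposed group, so the group is not monophyletic.

No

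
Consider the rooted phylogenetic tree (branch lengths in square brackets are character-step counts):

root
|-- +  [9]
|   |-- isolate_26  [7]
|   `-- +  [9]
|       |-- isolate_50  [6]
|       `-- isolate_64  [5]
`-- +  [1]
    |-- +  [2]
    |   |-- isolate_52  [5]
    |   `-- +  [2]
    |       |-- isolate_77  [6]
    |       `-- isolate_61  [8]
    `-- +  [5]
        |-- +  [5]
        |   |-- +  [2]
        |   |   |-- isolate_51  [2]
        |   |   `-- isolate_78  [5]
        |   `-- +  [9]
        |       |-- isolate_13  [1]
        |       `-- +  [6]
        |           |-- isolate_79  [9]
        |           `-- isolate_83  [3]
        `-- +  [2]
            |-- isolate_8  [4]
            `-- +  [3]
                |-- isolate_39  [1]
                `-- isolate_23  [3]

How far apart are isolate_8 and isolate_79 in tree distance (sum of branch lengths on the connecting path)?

35

The path runs isolate_8 → … → MRCA → … → isolate_79; the MRCA is the node subtending (((isolate_51,isolate_78),(isolate_13,(isolate_79,isolate_83))),(isolate_8,(isolate_39,isolate_23))).
Branch lengths along that path: 4 + 2 + 5 + 9 + 6 + 9 = 35.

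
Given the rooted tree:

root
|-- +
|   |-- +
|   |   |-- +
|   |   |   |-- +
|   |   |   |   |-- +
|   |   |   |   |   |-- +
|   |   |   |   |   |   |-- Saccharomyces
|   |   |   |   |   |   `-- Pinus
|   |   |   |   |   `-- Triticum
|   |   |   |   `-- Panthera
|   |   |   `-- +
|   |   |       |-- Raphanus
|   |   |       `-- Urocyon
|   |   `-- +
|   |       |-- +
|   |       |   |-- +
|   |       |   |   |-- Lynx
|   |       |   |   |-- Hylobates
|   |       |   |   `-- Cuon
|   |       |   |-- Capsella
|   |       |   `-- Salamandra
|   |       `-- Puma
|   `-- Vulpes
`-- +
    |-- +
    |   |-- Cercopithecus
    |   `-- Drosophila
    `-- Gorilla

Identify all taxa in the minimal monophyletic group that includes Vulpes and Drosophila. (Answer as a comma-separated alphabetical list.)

Tracing Vulpes: it sits inside ((((((Saccharomyces,Pinus),Triticum),Panthera),(Raphanus,Urocyon)),(((Lynx,Hylobates,Cuon),Capsella,Salamandra),Puma)),Vulpes).
Tracing Drosophila: it sits inside (Cercopithecus,Drosophila).
The smallest clade enclosing both is the whole tree (their MRCA is the root), so the answer is all 16 tips in alphabetical order.

Capsella, Cercopithecus, Cuon, Drosophila, Gorilla, Hylobates, Lynx, Panthera, Pinus, Puma, Raphanus, Saccharomyces, Salamandra, Triticum, Urocyon, Vulpes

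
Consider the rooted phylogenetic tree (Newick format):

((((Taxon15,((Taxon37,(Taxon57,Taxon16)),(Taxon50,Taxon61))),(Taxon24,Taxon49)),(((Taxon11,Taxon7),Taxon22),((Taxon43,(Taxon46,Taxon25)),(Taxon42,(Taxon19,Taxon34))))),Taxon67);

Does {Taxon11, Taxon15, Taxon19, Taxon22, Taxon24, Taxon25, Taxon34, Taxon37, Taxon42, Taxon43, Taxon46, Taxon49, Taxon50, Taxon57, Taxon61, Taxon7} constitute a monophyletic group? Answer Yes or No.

No

The MRCA of the listed taxa subtends (((Taxon15,((Taxon37,(Taxon57,Taxon16)),(Taxon50,Taxon61))),(Taxon24,Taxon49)),(((Taxon11,Taxon7),Taxon22),((Taxon43,(Taxon46,Taxon25)),(Taxon42,(Taxon19,Taxon34))))).
That clade also contains Taxon16, which is not in the proposed group, so the group is not monophyletic.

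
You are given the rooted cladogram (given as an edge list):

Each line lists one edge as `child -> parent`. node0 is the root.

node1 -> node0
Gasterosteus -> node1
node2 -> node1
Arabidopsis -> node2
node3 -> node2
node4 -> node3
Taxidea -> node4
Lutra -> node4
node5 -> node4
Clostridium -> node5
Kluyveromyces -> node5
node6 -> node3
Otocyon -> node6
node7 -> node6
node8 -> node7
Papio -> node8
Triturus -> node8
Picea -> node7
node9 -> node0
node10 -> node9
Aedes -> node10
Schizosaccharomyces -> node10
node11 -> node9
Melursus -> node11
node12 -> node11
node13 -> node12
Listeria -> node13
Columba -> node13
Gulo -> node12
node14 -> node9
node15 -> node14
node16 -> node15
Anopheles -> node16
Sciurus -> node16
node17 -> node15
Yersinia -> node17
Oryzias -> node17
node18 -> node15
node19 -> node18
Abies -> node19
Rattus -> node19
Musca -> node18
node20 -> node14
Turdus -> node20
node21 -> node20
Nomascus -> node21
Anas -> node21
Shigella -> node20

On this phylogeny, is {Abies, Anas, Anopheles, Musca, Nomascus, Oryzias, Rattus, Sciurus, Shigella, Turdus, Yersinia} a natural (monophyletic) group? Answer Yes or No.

The most recent common ancestor of these taxa subtends (((Anopheles,Sciurus),(Yersinia,Oryzias),((Abies,Rattus),Musca)),(Turdus,(Nomascus,Anas),Shigella)).
That clade has exactly 11 tips — every listed taxon and nothing else — so the group is monophyletic.

Yes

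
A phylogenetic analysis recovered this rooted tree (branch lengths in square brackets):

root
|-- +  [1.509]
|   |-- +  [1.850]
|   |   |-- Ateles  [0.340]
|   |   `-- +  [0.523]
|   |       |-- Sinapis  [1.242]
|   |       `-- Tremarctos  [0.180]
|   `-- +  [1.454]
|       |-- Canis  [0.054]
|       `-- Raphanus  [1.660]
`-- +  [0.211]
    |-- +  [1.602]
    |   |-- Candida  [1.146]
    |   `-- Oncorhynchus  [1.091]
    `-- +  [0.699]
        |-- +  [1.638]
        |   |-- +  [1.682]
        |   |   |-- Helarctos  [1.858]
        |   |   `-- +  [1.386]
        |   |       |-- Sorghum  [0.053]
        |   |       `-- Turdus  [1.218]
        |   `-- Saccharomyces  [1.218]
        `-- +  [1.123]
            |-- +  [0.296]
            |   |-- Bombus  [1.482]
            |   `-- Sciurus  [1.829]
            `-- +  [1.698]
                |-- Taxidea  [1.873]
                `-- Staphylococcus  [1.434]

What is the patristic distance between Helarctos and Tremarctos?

10.150

The path runs Helarctos → … → MRCA → … → Tremarctos; the MRCA is the root of the tree.
Branch lengths along that path: 1.858 + 1.682 + 1.638 + 0.699 + 0.211 + 1.509 + 1.850 + 0.523 + 0.180 = 10.150.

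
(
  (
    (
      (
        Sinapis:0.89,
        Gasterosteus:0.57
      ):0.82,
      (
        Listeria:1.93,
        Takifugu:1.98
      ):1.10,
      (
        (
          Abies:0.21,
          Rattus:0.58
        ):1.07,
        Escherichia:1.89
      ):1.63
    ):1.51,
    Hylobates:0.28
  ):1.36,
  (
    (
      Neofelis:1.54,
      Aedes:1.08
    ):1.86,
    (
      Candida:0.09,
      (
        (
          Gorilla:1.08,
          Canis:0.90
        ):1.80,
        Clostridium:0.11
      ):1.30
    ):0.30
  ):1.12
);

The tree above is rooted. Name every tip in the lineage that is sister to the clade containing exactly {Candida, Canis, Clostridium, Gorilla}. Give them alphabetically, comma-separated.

Aedes, Neofelis

The clade containing exactly {Candida, Canis, Clostridium, Gorilla} attaches to the tree at the node subtending ((Neofelis,Aedes),(Candida,((Gorilla,Canis),Clostridium))).
The other lineage descending from that same node — the sister group — is (Neofelis,Aedes); its 2 tips in alphabetical order are the answer.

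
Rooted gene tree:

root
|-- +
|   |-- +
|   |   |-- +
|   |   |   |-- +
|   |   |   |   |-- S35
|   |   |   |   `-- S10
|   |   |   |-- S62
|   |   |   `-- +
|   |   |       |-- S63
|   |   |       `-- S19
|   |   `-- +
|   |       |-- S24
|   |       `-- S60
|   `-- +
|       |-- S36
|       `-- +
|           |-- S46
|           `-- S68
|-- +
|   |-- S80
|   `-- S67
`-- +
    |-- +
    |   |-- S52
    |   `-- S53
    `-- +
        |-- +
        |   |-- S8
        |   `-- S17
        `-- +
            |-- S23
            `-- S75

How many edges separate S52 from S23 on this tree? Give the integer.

5

The MRCA of S52 and S23 is the node subtending ((S52,S53),((S8,S17),(S23,S75))).
From S52 up to that node: 2 branches. From S23 up to the same node: 3 branches. Total: 2 + 3 = 5.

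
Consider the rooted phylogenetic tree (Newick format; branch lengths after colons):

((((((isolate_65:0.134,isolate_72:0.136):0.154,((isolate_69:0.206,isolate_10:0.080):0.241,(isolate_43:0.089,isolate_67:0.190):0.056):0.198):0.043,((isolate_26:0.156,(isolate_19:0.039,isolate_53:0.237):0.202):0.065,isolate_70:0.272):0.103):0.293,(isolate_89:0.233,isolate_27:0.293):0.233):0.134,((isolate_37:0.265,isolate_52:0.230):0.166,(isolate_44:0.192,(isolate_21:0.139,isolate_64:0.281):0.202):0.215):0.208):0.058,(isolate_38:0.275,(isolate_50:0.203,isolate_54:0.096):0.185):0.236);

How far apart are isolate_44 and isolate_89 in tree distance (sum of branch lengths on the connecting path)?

1.215

The path runs isolate_44 → … → MRCA → … → isolate_89; the MRCA is the node subtending (((((isolate_65,isolate_72),((isolate_69,isolate_10),(isolate_43,isolate_67))),((isolate_26,(isolate_19,isolate_53)),isolate_70)),(isolate_89,isolate_27)),((isolate_37,isolate_52),(isolate_44,(isolate_21,isolate_64)))).
Branch lengths along that path: 0.192 + 0.215 + 0.208 + 0.134 + 0.233 + 0.233 = 1.215.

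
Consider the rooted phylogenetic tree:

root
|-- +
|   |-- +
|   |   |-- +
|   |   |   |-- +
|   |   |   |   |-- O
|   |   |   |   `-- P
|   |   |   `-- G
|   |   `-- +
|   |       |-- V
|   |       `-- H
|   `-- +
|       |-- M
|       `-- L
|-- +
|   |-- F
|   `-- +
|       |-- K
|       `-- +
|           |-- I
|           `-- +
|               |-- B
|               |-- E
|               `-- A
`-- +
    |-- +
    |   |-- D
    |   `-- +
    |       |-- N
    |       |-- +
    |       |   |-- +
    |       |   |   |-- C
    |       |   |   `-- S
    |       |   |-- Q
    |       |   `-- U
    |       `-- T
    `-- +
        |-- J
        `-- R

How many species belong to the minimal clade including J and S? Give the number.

9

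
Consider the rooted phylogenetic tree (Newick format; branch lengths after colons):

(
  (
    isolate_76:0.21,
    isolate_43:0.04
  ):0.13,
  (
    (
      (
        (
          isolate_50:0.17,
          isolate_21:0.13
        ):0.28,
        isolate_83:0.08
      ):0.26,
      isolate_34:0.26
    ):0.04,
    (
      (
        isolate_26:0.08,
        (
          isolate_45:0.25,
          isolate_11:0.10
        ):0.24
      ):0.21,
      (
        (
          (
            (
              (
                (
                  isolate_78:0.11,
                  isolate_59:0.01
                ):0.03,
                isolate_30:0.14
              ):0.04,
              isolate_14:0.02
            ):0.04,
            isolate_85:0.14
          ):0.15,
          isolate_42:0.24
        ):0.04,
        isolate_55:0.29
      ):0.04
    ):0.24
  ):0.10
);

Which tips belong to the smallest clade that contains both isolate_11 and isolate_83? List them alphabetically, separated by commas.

Tracing isolate_11: it sits inside (isolate_45,isolate_11).
Tracing isolate_83: it sits inside ((isolate_50,isolate_21),isolate_83).
The smallest clade enclosing both is ((((isolate_50,isolate_21),isolate_83),isolate_34),((isolate_26,(isolate_45,isolate_11)),((((((isolate_78,isolate_59),isolate_30),isolate_14),isolate_85),isolate_42),isolate_55))); the answer is its 14 terminal taxa in alphabetical order.

isolate_11, isolate_14, isolate_21, isolate_26, isolate_30, isolate_34, isolate_42, isolate_45, isolate_50, isolate_55, isolate_59, isolate_78, isolate_83, isolate_85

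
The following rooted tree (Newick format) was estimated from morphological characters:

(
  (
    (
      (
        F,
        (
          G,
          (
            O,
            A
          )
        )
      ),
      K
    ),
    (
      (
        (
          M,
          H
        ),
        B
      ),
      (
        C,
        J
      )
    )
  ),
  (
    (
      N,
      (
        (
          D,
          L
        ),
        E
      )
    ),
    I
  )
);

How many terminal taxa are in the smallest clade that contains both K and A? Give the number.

5

The MRCA of K and A is the node subtending ((F,(G,(O,A))),K).
That clade contains 5 terminal taxa: A, F, G, K, O.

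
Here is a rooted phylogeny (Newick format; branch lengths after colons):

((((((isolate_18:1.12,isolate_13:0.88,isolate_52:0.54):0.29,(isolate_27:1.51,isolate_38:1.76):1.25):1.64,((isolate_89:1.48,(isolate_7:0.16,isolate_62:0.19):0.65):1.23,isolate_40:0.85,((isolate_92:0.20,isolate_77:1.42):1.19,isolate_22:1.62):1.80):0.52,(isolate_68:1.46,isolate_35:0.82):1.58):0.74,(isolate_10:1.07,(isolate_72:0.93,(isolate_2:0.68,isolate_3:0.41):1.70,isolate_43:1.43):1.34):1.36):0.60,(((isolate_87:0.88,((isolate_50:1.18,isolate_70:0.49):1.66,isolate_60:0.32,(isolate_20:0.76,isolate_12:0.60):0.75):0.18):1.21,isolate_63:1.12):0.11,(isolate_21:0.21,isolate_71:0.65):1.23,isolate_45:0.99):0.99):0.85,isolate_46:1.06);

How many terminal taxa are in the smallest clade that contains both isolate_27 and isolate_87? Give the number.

The MRCA of isolate_27 and isolate_87 is the node subtending (((((isolate_18,isolate_13,isolate_52),(isolate_27,isolate_38)),((isolate_89,(isolate_7,isolate_62)),isolate_40,((isolate_92,isolate_77),isolate_22)),(isolate_68,isolate_35)),(isolate_10,(isolate_72,(isolate_2,isolate_3),isolate_43))),(((isolate_87,((isolate_50,isolate_70),isolate_60,(isolate_20,isolate_12))),isolate_63),(isolate_21,isolate_71),isolate_45)).
That clade contains 29 terminal taxa: isolate_10, isolate_12, isolate_13, isolate_18, isolate_2, isolate_20, isolate_21, isolate_22, isolate_27, isolate_3, isolate_35, isolate_38, isolate_40, isolate_43, isolate_45, isolate_50, isolate_52, isolate_60, isolate_62, isolate_63, isolate_68, isolate_7, isolate_70, isolate_71, isolate_72, isolate_77, isolate_87, isolate_89, isolate_92.

29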